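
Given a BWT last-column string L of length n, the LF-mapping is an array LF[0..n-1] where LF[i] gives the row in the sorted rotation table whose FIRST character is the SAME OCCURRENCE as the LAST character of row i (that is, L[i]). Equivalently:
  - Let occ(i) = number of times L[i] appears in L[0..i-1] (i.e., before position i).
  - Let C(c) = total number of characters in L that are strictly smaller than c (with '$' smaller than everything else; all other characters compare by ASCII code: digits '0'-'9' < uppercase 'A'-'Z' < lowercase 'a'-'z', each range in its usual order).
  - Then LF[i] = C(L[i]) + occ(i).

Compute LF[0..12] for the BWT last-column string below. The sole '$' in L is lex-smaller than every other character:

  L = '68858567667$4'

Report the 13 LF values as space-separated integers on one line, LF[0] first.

Answer: 4 10 11 2 12 3 5 8 6 7 9 0 1

Derivation:
Char counts: '$':1, '4':1, '5':2, '6':4, '7':2, '8':3
C (first-col start): C('$')=0, C('4')=1, C('5')=2, C('6')=4, C('7')=8, C('8')=10
L[0]='6': occ=0, LF[0]=C('6')+0=4+0=4
L[1]='8': occ=0, LF[1]=C('8')+0=10+0=10
L[2]='8': occ=1, LF[2]=C('8')+1=10+1=11
L[3]='5': occ=0, LF[3]=C('5')+0=2+0=2
L[4]='8': occ=2, LF[4]=C('8')+2=10+2=12
L[5]='5': occ=1, LF[5]=C('5')+1=2+1=3
L[6]='6': occ=1, LF[6]=C('6')+1=4+1=5
L[7]='7': occ=0, LF[7]=C('7')+0=8+0=8
L[8]='6': occ=2, LF[8]=C('6')+2=4+2=6
L[9]='6': occ=3, LF[9]=C('6')+3=4+3=7
L[10]='7': occ=1, LF[10]=C('7')+1=8+1=9
L[11]='$': occ=0, LF[11]=C('$')+0=0+0=0
L[12]='4': occ=0, LF[12]=C('4')+0=1+0=1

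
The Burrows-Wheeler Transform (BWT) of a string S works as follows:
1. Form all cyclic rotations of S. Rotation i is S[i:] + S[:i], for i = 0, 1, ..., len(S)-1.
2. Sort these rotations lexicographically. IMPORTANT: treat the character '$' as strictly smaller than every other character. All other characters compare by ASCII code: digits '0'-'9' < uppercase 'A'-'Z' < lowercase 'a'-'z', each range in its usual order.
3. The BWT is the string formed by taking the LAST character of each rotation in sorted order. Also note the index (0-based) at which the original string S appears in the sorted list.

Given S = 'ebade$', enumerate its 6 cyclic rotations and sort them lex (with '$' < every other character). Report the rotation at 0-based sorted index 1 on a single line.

All 6 rotations (rotation i = S[i:]+S[:i]):
  rot[0] = ebade$
  rot[1] = bade$e
  rot[2] = ade$eb
  rot[3] = de$eba
  rot[4] = e$ebad
  rot[5] = $ebade
Sorted (with $ < everything):
  sorted[0] = $ebade
  sorted[1] = ade$eb
  sorted[2] = bade$e
  sorted[3] = de$eba
  sorted[4] = e$ebad
  sorted[5] = ebade$
sorted[1] = ade$eb

Answer: ade$eb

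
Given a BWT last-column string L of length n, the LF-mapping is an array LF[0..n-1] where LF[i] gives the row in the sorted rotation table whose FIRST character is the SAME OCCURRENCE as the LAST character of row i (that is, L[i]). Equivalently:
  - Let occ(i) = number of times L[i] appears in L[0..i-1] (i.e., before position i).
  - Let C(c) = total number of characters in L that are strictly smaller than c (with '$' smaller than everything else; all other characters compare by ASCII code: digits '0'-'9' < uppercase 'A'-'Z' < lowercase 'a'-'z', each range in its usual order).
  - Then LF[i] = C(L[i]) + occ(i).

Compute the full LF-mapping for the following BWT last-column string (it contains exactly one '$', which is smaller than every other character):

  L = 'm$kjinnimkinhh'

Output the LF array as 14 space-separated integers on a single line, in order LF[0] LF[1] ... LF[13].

Char counts: '$':1, 'h':2, 'i':3, 'j':1, 'k':2, 'm':2, 'n':3
C (first-col start): C('$')=0, C('h')=1, C('i')=3, C('j')=6, C('k')=7, C('m')=9, C('n')=11
L[0]='m': occ=0, LF[0]=C('m')+0=9+0=9
L[1]='$': occ=0, LF[1]=C('$')+0=0+0=0
L[2]='k': occ=0, LF[2]=C('k')+0=7+0=7
L[3]='j': occ=0, LF[3]=C('j')+0=6+0=6
L[4]='i': occ=0, LF[4]=C('i')+0=3+0=3
L[5]='n': occ=0, LF[5]=C('n')+0=11+0=11
L[6]='n': occ=1, LF[6]=C('n')+1=11+1=12
L[7]='i': occ=1, LF[7]=C('i')+1=3+1=4
L[8]='m': occ=1, LF[8]=C('m')+1=9+1=10
L[9]='k': occ=1, LF[9]=C('k')+1=7+1=8
L[10]='i': occ=2, LF[10]=C('i')+2=3+2=5
L[11]='n': occ=2, LF[11]=C('n')+2=11+2=13
L[12]='h': occ=0, LF[12]=C('h')+0=1+0=1
L[13]='h': occ=1, LF[13]=C('h')+1=1+1=2

Answer: 9 0 7 6 3 11 12 4 10 8 5 13 1 2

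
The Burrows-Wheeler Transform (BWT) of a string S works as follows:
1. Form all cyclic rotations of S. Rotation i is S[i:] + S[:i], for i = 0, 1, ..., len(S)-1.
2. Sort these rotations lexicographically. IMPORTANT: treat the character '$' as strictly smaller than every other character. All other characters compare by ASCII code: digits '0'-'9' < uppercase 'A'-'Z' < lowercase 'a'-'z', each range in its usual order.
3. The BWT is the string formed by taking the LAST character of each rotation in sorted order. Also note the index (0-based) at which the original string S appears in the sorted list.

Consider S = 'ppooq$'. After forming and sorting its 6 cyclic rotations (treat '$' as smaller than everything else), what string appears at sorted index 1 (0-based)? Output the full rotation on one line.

All 6 rotations (rotation i = S[i:]+S[:i]):
  rot[0] = ppooq$
  rot[1] = pooq$p
  rot[2] = ooq$pp
  rot[3] = oq$ppo
  rot[4] = q$ppoo
  rot[5] = $ppooq
Sorted (with $ < everything):
  sorted[0] = $ppooq
  sorted[1] = ooq$pp
  sorted[2] = oq$ppo
  sorted[3] = pooq$p
  sorted[4] = ppooq$
  sorted[5] = q$ppoo
sorted[1] = ooq$pp

Answer: ooq$pp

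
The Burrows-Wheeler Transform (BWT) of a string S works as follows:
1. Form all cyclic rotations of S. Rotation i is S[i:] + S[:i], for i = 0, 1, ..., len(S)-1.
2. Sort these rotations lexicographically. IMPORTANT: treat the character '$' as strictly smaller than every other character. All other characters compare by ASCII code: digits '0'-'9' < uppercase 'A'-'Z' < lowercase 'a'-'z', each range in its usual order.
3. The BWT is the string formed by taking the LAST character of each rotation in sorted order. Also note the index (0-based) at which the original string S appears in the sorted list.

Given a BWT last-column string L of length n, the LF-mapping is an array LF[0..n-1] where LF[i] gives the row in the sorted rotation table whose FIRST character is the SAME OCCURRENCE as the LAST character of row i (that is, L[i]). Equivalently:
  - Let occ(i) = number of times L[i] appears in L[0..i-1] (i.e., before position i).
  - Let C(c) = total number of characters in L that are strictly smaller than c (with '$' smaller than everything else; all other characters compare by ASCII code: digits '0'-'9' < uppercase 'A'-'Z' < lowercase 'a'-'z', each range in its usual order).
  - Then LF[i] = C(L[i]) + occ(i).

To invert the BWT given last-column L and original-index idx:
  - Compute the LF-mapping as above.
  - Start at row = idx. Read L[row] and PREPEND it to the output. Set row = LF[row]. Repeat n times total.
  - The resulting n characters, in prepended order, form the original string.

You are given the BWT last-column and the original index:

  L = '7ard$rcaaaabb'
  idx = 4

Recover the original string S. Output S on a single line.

Answer: abracadabra7$

Derivation:
LF mapping: 1 2 11 10 0 12 9 3 4 5 6 7 8
Walk LF starting at row 4, prepending L[row]:
  step 1: row=4, L[4]='$', prepend. Next row=LF[4]=0
  step 2: row=0, L[0]='7', prepend. Next row=LF[0]=1
  step 3: row=1, L[1]='a', prepend. Next row=LF[1]=2
  step 4: row=2, L[2]='r', prepend. Next row=LF[2]=11
  step 5: row=11, L[11]='b', prepend. Next row=LF[11]=7
  step 6: row=7, L[7]='a', prepend. Next row=LF[7]=3
  step 7: row=3, L[3]='d', prepend. Next row=LF[3]=10
  step 8: row=10, L[10]='a', prepend. Next row=LF[10]=6
  step 9: row=6, L[6]='c', prepend. Next row=LF[6]=9
  step 10: row=9, L[9]='a', prepend. Next row=LF[9]=5
  step 11: row=5, L[5]='r', prepend. Next row=LF[5]=12
  step 12: row=12, L[12]='b', prepend. Next row=LF[12]=8
  step 13: row=8, L[8]='a', prepend. Next row=LF[8]=4
Reversed output: abracadabra7$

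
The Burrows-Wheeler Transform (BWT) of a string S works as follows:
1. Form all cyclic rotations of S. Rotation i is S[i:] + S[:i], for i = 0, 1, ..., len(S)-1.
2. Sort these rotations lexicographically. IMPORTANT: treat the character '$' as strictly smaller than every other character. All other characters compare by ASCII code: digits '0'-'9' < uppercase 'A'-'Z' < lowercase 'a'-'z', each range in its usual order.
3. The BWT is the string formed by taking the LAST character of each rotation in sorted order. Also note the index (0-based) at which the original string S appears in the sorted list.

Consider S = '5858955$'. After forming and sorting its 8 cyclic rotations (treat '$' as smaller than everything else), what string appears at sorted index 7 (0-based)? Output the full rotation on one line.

All 8 rotations (rotation i = S[i:]+S[:i]):
  rot[0] = 5858955$
  rot[1] = 858955$5
  rot[2] = 58955$58
  rot[3] = 8955$585
  rot[4] = 955$5858
  rot[5] = 55$58589
  rot[6] = 5$585895
  rot[7] = $5858955
Sorted (with $ < everything):
  sorted[0] = $5858955
  sorted[1] = 5$585895
  sorted[2] = 55$58589
  sorted[3] = 5858955$
  sorted[4] = 58955$58
  sorted[5] = 858955$5
  sorted[6] = 8955$585
  sorted[7] = 955$5858
sorted[7] = 955$5858

Answer: 955$5858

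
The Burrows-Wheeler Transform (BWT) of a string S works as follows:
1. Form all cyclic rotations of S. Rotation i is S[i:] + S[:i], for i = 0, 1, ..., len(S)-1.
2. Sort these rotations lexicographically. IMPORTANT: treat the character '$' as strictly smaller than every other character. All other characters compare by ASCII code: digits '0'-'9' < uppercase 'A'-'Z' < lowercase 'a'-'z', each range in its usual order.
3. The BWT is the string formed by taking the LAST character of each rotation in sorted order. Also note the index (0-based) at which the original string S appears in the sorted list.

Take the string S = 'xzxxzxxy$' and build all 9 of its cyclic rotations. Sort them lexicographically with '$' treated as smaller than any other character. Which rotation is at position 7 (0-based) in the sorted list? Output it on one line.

Answer: zxxy$xzxx

Derivation:
All 9 rotations (rotation i = S[i:]+S[:i]):
  rot[0] = xzxxzxxy$
  rot[1] = zxxzxxy$x
  rot[2] = xxzxxy$xz
  rot[3] = xzxxy$xzx
  rot[4] = zxxy$xzxx
  rot[5] = xxy$xzxxz
  rot[6] = xy$xzxxzx
  rot[7] = y$xzxxzxx
  rot[8] = $xzxxzxxy
Sorted (with $ < everything):
  sorted[0] = $xzxxzxxy
  sorted[1] = xxy$xzxxz
  sorted[2] = xxzxxy$xz
  sorted[3] = xy$xzxxzx
  sorted[4] = xzxxy$xzx
  sorted[5] = xzxxzxxy$
  sorted[6] = y$xzxxzxx
  sorted[7] = zxxy$xzxx
  sorted[8] = zxxzxxy$x
sorted[7] = zxxy$xzxx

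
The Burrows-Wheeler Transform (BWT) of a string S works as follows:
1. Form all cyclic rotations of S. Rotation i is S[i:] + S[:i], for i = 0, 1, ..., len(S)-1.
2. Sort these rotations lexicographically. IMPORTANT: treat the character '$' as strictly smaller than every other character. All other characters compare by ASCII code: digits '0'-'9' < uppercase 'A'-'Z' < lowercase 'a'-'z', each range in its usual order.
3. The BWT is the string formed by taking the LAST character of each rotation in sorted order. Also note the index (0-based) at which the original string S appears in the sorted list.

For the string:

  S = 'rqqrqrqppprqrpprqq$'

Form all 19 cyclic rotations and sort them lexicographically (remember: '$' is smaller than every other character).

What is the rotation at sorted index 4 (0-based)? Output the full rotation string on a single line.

All 19 rotations (rotation i = S[i:]+S[:i]):
  rot[0] = rqqrqrqppprqrpprqq$
  rot[1] = qqrqrqppprqrpprqq$r
  rot[2] = qrqrqppprqrpprqq$rq
  rot[3] = rqrqppprqrpprqq$rqq
  rot[4] = qrqppprqrpprqq$rqqr
  rot[5] = rqppprqrpprqq$rqqrq
  rot[6] = qppprqrpprqq$rqqrqr
  rot[7] = ppprqrpprqq$rqqrqrq
  rot[8] = pprqrpprqq$rqqrqrqp
  rot[9] = prqrpprqq$rqqrqrqpp
  rot[10] = rqrpprqq$rqqrqrqppp
  rot[11] = qrpprqq$rqqrqrqpppr
  rot[12] = rpprqq$rqqrqrqppprq
  rot[13] = pprqq$rqqrqrqppprqr
  rot[14] = prqq$rqqrqrqppprqrp
  rot[15] = rqq$rqqrqrqppprqrpp
  rot[16] = qq$rqqrqrqppprqrppr
  rot[17] = q$rqqrqrqppprqrpprq
  rot[18] = $rqqrqrqppprqrpprqq
Sorted (with $ < everything):
  sorted[0] = $rqqrqrqppprqrpprqq
  sorted[1] = ppprqrpprqq$rqqrqrq
  sorted[2] = pprqq$rqqrqrqppprqr
  sorted[3] = pprqrpprqq$rqqrqrqp
  sorted[4] = prqq$rqqrqrqppprqrp
  sorted[5] = prqrpprqq$rqqrqrqpp
  sorted[6] = q$rqqrqrqppprqrpprq
  sorted[7] = qppprqrpprqq$rqqrqr
  sorted[8] = qq$rqqrqrqppprqrppr
  sorted[9] = qqrqrqppprqrpprqq$r
  sorted[10] = qrpprqq$rqqrqrqpppr
  sorted[11] = qrqppprqrpprqq$rqqr
  sorted[12] = qrqrqppprqrpprqq$rq
  sorted[13] = rpprqq$rqqrqrqppprq
  sorted[14] = rqppprqrpprqq$rqqrq
  sorted[15] = rqq$rqqrqrqppprqrpp
  sorted[16] = rqqrqrqppprqrpprqq$
  sorted[17] = rqrpprqq$rqqrqrqppp
  sorted[18] = rqrqppprqrpprqq$rqq
sorted[4] = prqq$rqqrqrqppprqrp

Answer: prqq$rqqrqrqppprqrp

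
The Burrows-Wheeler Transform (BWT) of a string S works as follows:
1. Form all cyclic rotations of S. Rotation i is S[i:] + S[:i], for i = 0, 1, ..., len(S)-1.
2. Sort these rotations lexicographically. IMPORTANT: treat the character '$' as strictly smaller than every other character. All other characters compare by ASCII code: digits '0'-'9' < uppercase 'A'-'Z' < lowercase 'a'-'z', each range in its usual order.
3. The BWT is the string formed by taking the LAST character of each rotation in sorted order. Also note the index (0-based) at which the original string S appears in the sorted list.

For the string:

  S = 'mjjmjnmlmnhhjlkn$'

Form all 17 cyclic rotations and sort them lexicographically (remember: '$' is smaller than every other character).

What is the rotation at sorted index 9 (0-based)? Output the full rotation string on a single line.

Answer: lmnhhjlkn$mjjmjnm

Derivation:
All 17 rotations (rotation i = S[i:]+S[:i]):
  rot[0] = mjjmjnmlmnhhjlkn$
  rot[1] = jjmjnmlmnhhjlkn$m
  rot[2] = jmjnmlmnhhjlkn$mj
  rot[3] = mjnmlmnhhjlkn$mjj
  rot[4] = jnmlmnhhjlkn$mjjm
  rot[5] = nmlmnhhjlkn$mjjmj
  rot[6] = mlmnhhjlkn$mjjmjn
  rot[7] = lmnhhjlkn$mjjmjnm
  rot[8] = mnhhjlkn$mjjmjnml
  rot[9] = nhhjlkn$mjjmjnmlm
  rot[10] = hhjlkn$mjjmjnmlmn
  rot[11] = hjlkn$mjjmjnmlmnh
  rot[12] = jlkn$mjjmjnmlmnhh
  rot[13] = lkn$mjjmjnmlmnhhj
  rot[14] = kn$mjjmjnmlmnhhjl
  rot[15] = n$mjjmjnmlmnhhjlk
  rot[16] = $mjjmjnmlmnhhjlkn
Sorted (with $ < everything):
  sorted[0] = $mjjmjnmlmnhhjlkn
  sorted[1] = hhjlkn$mjjmjnmlmn
  sorted[2] = hjlkn$mjjmjnmlmnh
  sorted[3] = jjmjnmlmnhhjlkn$m
  sorted[4] = jlkn$mjjmjnmlmnhh
  sorted[5] = jmjnmlmnhhjlkn$mj
  sorted[6] = jnmlmnhhjlkn$mjjm
  sorted[7] = kn$mjjmjnmlmnhhjl
  sorted[8] = lkn$mjjmjnmlmnhhj
  sorted[9] = lmnhhjlkn$mjjmjnm
  sorted[10] = mjjmjnmlmnhhjlkn$
  sorted[11] = mjnmlmnhhjlkn$mjj
  sorted[12] = mlmnhhjlkn$mjjmjn
  sorted[13] = mnhhjlkn$mjjmjnml
  sorted[14] = n$mjjmjnmlmnhhjlk
  sorted[15] = nhhjlkn$mjjmjnmlm
  sorted[16] = nmlmnhhjlkn$mjjmj
sorted[9] = lmnhhjlkn$mjjmjnm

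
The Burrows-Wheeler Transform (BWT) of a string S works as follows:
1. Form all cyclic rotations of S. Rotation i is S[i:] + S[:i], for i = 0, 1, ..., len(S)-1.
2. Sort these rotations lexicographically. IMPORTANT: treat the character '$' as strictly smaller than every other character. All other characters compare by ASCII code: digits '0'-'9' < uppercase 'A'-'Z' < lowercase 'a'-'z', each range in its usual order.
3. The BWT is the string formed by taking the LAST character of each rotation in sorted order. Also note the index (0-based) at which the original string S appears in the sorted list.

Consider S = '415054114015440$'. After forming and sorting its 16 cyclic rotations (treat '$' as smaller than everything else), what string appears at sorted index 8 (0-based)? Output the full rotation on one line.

All 16 rotations (rotation i = S[i:]+S[:i]):
  rot[0] = 415054114015440$
  rot[1] = 15054114015440$4
  rot[2] = 5054114015440$41
  rot[3] = 054114015440$415
  rot[4] = 54114015440$4150
  rot[5] = 4114015440$41505
  rot[6] = 114015440$415054
  rot[7] = 14015440$4150541
  rot[8] = 4015440$41505411
  rot[9] = 015440$415054114
  rot[10] = 15440$4150541140
  rot[11] = 5440$41505411401
  rot[12] = 440$415054114015
  rot[13] = 40$4150541140154
  rot[14] = 0$41505411401544
  rot[15] = $415054114015440
Sorted (with $ < everything):
  sorted[0] = $415054114015440
  sorted[1] = 0$41505411401544
  sorted[2] = 015440$415054114
  sorted[3] = 054114015440$415
  sorted[4] = 114015440$415054
  sorted[5] = 14015440$4150541
  sorted[6] = 15054114015440$4
  sorted[7] = 15440$4150541140
  sorted[8] = 40$4150541140154
  sorted[9] = 4015440$41505411
  sorted[10] = 4114015440$41505
  sorted[11] = 415054114015440$
  sorted[12] = 440$415054114015
  sorted[13] = 5054114015440$41
  sorted[14] = 54114015440$4150
  sorted[15] = 5440$41505411401
sorted[8] = 40$4150541140154

Answer: 40$4150541140154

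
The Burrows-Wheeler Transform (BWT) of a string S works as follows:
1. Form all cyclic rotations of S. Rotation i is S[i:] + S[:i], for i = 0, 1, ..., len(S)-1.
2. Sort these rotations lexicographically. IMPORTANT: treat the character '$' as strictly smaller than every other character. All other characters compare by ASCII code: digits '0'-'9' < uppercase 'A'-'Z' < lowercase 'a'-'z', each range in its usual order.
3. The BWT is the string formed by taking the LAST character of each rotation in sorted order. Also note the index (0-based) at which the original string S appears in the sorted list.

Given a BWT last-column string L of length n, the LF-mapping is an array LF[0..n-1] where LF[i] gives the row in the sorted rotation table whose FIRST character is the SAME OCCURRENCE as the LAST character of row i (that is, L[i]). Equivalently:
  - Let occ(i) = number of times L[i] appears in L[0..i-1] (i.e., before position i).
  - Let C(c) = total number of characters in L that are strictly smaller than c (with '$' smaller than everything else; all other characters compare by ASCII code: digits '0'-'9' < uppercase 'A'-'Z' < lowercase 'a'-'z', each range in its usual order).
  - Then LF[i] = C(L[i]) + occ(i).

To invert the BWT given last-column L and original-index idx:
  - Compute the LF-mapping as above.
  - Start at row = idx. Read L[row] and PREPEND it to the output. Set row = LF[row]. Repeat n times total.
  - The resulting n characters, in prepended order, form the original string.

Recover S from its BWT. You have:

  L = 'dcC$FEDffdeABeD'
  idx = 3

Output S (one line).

LF mapping: 9 8 3 0 7 6 4 13 14 10 11 1 2 12 5
Walk LF starting at row 3, prepending L[row]:
  step 1: row=3, L[3]='$', prepend. Next row=LF[3]=0
  step 2: row=0, L[0]='d', prepend. Next row=LF[0]=9
  step 3: row=9, L[9]='d', prepend. Next row=LF[9]=10
  step 4: row=10, L[10]='e', prepend. Next row=LF[10]=11
  step 5: row=11, L[11]='A', prepend. Next row=LF[11]=1
  step 6: row=1, L[1]='c', prepend. Next row=LF[1]=8
  step 7: row=8, L[8]='f', prepend. Next row=LF[8]=14
  step 8: row=14, L[14]='D', prepend. Next row=LF[14]=5
  step 9: row=5, L[5]='E', prepend. Next row=LF[5]=6
  step 10: row=6, L[6]='D', prepend. Next row=LF[6]=4
  step 11: row=4, L[4]='F', prepend. Next row=LF[4]=7
  step 12: row=7, L[7]='f', prepend. Next row=LF[7]=13
  step 13: row=13, L[13]='e', prepend. Next row=LF[13]=12
  step 14: row=12, L[12]='B', prepend. Next row=LF[12]=2
  step 15: row=2, L[2]='C', prepend. Next row=LF[2]=3
Reversed output: CBefFDEDfcAedd$

Answer: CBefFDEDfcAedd$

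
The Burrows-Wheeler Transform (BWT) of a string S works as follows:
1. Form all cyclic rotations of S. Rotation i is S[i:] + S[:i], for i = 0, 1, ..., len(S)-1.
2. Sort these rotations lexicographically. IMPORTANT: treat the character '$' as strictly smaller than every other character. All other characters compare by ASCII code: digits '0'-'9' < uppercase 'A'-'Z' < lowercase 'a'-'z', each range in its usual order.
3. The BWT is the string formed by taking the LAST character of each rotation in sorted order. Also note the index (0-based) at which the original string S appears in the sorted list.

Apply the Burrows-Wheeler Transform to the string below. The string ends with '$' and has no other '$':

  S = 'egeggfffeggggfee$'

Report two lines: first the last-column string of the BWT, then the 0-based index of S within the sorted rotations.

All 17 rotations (rotation i = S[i:]+S[:i]):
  rot[0] = egeggfffeggggfee$
  rot[1] = geggfffeggggfee$e
  rot[2] = eggfffeggggfee$eg
  rot[3] = ggfffeggggfee$ege
  rot[4] = gfffeggggfee$egeg
  rot[5] = fffeggggfee$egegg
  rot[6] = ffeggggfee$egeggf
  rot[7] = feggggfee$egeggff
  rot[8] = eggggfee$egeggfff
  rot[9] = ggggfee$egeggfffe
  rot[10] = gggfee$egeggfffeg
  rot[11] = ggfee$egeggfffegg
  rot[12] = gfee$egeggfffeggg
  rot[13] = fee$egeggfffegggg
  rot[14] = ee$egeggfffeggggf
  rot[15] = e$egeggfffeggggfe
  rot[16] = $egeggfffeggggfee
Sorted (with $ < everything):
  sorted[0] = $egeggfffeggggfee  (last char: 'e')
  sorted[1] = e$egeggfffeggggfe  (last char: 'e')
  sorted[2] = ee$egeggfffeggggf  (last char: 'f')
  sorted[3] = egeggfffeggggfee$  (last char: '$')
  sorted[4] = eggfffeggggfee$eg  (last char: 'g')
  sorted[5] = eggggfee$egeggfff  (last char: 'f')
  sorted[6] = fee$egeggfffegggg  (last char: 'g')
  sorted[7] = feggggfee$egeggff  (last char: 'f')
  sorted[8] = ffeggggfee$egeggf  (last char: 'f')
  sorted[9] = fffeggggfee$egegg  (last char: 'g')
  sorted[10] = geggfffeggggfee$e  (last char: 'e')
  sorted[11] = gfee$egeggfffeggg  (last char: 'g')
  sorted[12] = gfffeggggfee$egeg  (last char: 'g')
  sorted[13] = ggfee$egeggfffegg  (last char: 'g')
  sorted[14] = ggfffeggggfee$ege  (last char: 'e')
  sorted[15] = gggfee$egeggfffeg  (last char: 'g')
  sorted[16] = ggggfee$egeggfffe  (last char: 'e')
Last column: eef$gfgffgegggege
Original string S is at sorted index 3

Answer: eef$gfgffgegggege
3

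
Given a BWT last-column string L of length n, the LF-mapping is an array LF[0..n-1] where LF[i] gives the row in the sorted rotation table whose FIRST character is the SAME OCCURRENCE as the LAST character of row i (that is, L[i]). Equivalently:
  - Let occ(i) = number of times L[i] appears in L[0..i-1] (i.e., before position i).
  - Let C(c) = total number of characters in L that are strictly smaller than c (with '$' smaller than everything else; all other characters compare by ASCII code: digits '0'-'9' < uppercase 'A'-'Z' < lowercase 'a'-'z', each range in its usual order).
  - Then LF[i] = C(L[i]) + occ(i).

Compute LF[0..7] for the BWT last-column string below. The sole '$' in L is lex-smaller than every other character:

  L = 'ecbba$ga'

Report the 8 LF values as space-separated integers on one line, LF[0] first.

Char counts: '$':1, 'a':2, 'b':2, 'c':1, 'e':1, 'g':1
C (first-col start): C('$')=0, C('a')=1, C('b')=3, C('c')=5, C('e')=6, C('g')=7
L[0]='e': occ=0, LF[0]=C('e')+0=6+0=6
L[1]='c': occ=0, LF[1]=C('c')+0=5+0=5
L[2]='b': occ=0, LF[2]=C('b')+0=3+0=3
L[3]='b': occ=1, LF[3]=C('b')+1=3+1=4
L[4]='a': occ=0, LF[4]=C('a')+0=1+0=1
L[5]='$': occ=0, LF[5]=C('$')+0=0+0=0
L[6]='g': occ=0, LF[6]=C('g')+0=7+0=7
L[7]='a': occ=1, LF[7]=C('a')+1=1+1=2

Answer: 6 5 3 4 1 0 7 2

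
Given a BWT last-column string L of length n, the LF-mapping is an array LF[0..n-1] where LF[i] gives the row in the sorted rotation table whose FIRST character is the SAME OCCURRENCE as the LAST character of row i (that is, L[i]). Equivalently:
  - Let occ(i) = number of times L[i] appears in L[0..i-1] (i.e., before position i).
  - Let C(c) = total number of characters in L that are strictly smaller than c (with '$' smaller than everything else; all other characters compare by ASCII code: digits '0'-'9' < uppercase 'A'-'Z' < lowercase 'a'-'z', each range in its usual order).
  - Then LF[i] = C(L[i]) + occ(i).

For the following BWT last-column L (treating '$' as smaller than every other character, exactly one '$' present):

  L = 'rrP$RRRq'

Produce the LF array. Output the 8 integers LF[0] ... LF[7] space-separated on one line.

Char counts: '$':1, 'P':1, 'R':3, 'q':1, 'r':2
C (first-col start): C('$')=0, C('P')=1, C('R')=2, C('q')=5, C('r')=6
L[0]='r': occ=0, LF[0]=C('r')+0=6+0=6
L[1]='r': occ=1, LF[1]=C('r')+1=6+1=7
L[2]='P': occ=0, LF[2]=C('P')+0=1+0=1
L[3]='$': occ=0, LF[3]=C('$')+0=0+0=0
L[4]='R': occ=0, LF[4]=C('R')+0=2+0=2
L[5]='R': occ=1, LF[5]=C('R')+1=2+1=3
L[6]='R': occ=2, LF[6]=C('R')+2=2+2=4
L[7]='q': occ=0, LF[7]=C('q')+0=5+0=5

Answer: 6 7 1 0 2 3 4 5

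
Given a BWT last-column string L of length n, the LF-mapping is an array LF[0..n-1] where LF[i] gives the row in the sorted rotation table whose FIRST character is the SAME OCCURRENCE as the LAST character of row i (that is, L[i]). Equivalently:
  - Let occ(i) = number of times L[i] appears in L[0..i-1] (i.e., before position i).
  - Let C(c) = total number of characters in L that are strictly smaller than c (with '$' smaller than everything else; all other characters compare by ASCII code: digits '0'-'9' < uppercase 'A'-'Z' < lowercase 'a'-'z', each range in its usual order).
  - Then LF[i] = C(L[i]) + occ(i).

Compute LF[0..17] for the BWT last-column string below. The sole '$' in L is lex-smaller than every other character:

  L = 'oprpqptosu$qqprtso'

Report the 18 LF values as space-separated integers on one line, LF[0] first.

Char counts: '$':1, 'o':3, 'p':4, 'q':3, 'r':2, 's':2, 't':2, 'u':1
C (first-col start): C('$')=0, C('o')=1, C('p')=4, C('q')=8, C('r')=11, C('s')=13, C('t')=15, C('u')=17
L[0]='o': occ=0, LF[0]=C('o')+0=1+0=1
L[1]='p': occ=0, LF[1]=C('p')+0=4+0=4
L[2]='r': occ=0, LF[2]=C('r')+0=11+0=11
L[3]='p': occ=1, LF[3]=C('p')+1=4+1=5
L[4]='q': occ=0, LF[4]=C('q')+0=8+0=8
L[5]='p': occ=2, LF[5]=C('p')+2=4+2=6
L[6]='t': occ=0, LF[6]=C('t')+0=15+0=15
L[7]='o': occ=1, LF[7]=C('o')+1=1+1=2
L[8]='s': occ=0, LF[8]=C('s')+0=13+0=13
L[9]='u': occ=0, LF[9]=C('u')+0=17+0=17
L[10]='$': occ=0, LF[10]=C('$')+0=0+0=0
L[11]='q': occ=1, LF[11]=C('q')+1=8+1=9
L[12]='q': occ=2, LF[12]=C('q')+2=8+2=10
L[13]='p': occ=3, LF[13]=C('p')+3=4+3=7
L[14]='r': occ=1, LF[14]=C('r')+1=11+1=12
L[15]='t': occ=1, LF[15]=C('t')+1=15+1=16
L[16]='s': occ=1, LF[16]=C('s')+1=13+1=14
L[17]='o': occ=2, LF[17]=C('o')+2=1+2=3

Answer: 1 4 11 5 8 6 15 2 13 17 0 9 10 7 12 16 14 3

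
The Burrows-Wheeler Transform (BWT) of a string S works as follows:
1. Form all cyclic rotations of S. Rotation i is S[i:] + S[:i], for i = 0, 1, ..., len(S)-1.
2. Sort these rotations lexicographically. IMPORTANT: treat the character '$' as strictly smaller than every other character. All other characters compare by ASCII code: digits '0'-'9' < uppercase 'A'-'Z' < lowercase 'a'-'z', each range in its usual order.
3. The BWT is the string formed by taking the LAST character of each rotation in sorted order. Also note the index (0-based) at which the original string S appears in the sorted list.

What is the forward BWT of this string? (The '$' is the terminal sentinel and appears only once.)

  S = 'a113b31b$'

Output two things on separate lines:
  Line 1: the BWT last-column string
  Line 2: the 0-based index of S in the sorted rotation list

All 9 rotations (rotation i = S[i:]+S[:i]):
  rot[0] = a113b31b$
  rot[1] = 113b31b$a
  rot[2] = 13b31b$a1
  rot[3] = 3b31b$a11
  rot[4] = b31b$a113
  rot[5] = 31b$a113b
  rot[6] = 1b$a113b3
  rot[7] = b$a113b31
  rot[8] = $a113b31b
Sorted (with $ < everything):
  sorted[0] = $a113b31b  (last char: 'b')
  sorted[1] = 113b31b$a  (last char: 'a')
  sorted[2] = 13b31b$a1  (last char: '1')
  sorted[3] = 1b$a113b3  (last char: '3')
  sorted[4] = 31b$a113b  (last char: 'b')
  sorted[5] = 3b31b$a11  (last char: '1')
  sorted[6] = a113b31b$  (last char: '$')
  sorted[7] = b$a113b31  (last char: '1')
  sorted[8] = b31b$a113  (last char: '3')
Last column: ba13b1$13
Original string S is at sorted index 6

Answer: ba13b1$13
6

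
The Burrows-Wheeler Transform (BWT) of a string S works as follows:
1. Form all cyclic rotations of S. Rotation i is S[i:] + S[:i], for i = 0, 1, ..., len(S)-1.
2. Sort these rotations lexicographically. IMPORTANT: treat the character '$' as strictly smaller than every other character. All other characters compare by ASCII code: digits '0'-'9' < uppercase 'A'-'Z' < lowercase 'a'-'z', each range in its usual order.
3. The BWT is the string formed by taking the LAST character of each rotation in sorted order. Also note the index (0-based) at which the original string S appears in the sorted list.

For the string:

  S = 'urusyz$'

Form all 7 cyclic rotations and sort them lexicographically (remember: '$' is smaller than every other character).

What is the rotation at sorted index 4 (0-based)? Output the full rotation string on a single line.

Answer: usyz$ur

Derivation:
All 7 rotations (rotation i = S[i:]+S[:i]):
  rot[0] = urusyz$
  rot[1] = rusyz$u
  rot[2] = usyz$ur
  rot[3] = syz$uru
  rot[4] = yz$urus
  rot[5] = z$urusy
  rot[6] = $urusyz
Sorted (with $ < everything):
  sorted[0] = $urusyz
  sorted[1] = rusyz$u
  sorted[2] = syz$uru
  sorted[3] = urusyz$
  sorted[4] = usyz$ur
  sorted[5] = yz$urus
  sorted[6] = z$urusy
sorted[4] = usyz$ur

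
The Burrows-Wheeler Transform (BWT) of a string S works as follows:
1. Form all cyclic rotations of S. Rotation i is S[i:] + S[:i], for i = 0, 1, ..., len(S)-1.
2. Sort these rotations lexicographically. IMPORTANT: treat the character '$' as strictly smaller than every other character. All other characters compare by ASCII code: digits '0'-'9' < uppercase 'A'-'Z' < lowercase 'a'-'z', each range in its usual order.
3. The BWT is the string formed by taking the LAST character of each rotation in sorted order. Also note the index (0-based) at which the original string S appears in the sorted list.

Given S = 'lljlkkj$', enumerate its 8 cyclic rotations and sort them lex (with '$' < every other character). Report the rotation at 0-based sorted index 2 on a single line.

Answer: jlkkj$ll

Derivation:
All 8 rotations (rotation i = S[i:]+S[:i]):
  rot[0] = lljlkkj$
  rot[1] = ljlkkj$l
  rot[2] = jlkkj$ll
  rot[3] = lkkj$llj
  rot[4] = kkj$lljl
  rot[5] = kj$lljlk
  rot[6] = j$lljlkk
  rot[7] = $lljlkkj
Sorted (with $ < everything):
  sorted[0] = $lljlkkj
  sorted[1] = j$lljlkk
  sorted[2] = jlkkj$ll
  sorted[3] = kj$lljlk
  sorted[4] = kkj$lljl
  sorted[5] = ljlkkj$l
  sorted[6] = lkkj$llj
  sorted[7] = lljlkkj$
sorted[2] = jlkkj$ll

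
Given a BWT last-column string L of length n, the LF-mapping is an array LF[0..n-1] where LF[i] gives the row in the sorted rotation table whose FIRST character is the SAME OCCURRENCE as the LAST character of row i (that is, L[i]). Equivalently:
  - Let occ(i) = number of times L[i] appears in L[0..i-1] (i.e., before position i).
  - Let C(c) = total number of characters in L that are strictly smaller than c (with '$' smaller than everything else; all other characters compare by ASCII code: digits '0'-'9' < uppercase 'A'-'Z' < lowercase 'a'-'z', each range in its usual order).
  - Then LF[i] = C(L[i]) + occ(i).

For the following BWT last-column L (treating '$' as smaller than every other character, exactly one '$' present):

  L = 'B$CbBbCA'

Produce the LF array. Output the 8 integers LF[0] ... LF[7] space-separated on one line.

Char counts: '$':1, 'A':1, 'B':2, 'C':2, 'b':2
C (first-col start): C('$')=0, C('A')=1, C('B')=2, C('C')=4, C('b')=6
L[0]='B': occ=0, LF[0]=C('B')+0=2+0=2
L[1]='$': occ=0, LF[1]=C('$')+0=0+0=0
L[2]='C': occ=0, LF[2]=C('C')+0=4+0=4
L[3]='b': occ=0, LF[3]=C('b')+0=6+0=6
L[4]='B': occ=1, LF[4]=C('B')+1=2+1=3
L[5]='b': occ=1, LF[5]=C('b')+1=6+1=7
L[6]='C': occ=1, LF[6]=C('C')+1=4+1=5
L[7]='A': occ=0, LF[7]=C('A')+0=1+0=1

Answer: 2 0 4 6 3 7 5 1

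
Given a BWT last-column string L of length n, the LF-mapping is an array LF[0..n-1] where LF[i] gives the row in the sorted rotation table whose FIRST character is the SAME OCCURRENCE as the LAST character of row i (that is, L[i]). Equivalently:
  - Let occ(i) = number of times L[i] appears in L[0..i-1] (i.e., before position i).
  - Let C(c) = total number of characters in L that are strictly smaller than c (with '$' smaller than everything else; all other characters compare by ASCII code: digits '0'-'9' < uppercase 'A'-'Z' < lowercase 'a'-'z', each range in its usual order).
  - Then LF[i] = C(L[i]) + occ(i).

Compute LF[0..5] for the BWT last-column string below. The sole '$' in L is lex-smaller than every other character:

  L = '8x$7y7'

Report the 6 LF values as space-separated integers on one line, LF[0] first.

Char counts: '$':1, '7':2, '8':1, 'x':1, 'y':1
C (first-col start): C('$')=0, C('7')=1, C('8')=3, C('x')=4, C('y')=5
L[0]='8': occ=0, LF[0]=C('8')+0=3+0=3
L[1]='x': occ=0, LF[1]=C('x')+0=4+0=4
L[2]='$': occ=0, LF[2]=C('$')+0=0+0=0
L[3]='7': occ=0, LF[3]=C('7')+0=1+0=1
L[4]='y': occ=0, LF[4]=C('y')+0=5+0=5
L[5]='7': occ=1, LF[5]=C('7')+1=1+1=2

Answer: 3 4 0 1 5 2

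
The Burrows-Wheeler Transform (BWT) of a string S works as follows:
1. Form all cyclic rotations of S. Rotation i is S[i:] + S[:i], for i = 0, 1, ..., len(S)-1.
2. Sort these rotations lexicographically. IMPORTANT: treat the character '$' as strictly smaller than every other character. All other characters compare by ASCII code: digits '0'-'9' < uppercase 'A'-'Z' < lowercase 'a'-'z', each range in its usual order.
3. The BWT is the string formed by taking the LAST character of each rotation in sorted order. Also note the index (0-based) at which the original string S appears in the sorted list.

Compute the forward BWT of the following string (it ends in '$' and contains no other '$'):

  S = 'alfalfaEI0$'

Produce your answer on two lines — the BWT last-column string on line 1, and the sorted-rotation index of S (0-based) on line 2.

All 11 rotations (rotation i = S[i:]+S[:i]):
  rot[0] = alfalfaEI0$
  rot[1] = lfalfaEI0$a
  rot[2] = falfaEI0$al
  rot[3] = alfaEI0$alf
  rot[4] = lfaEI0$alfa
  rot[5] = faEI0$alfal
  rot[6] = aEI0$alfalf
  rot[7] = EI0$alfalfa
  rot[8] = I0$alfalfaE
  rot[9] = 0$alfalfaEI
  rot[10] = $alfalfaEI0
Sorted (with $ < everything):
  sorted[0] = $alfalfaEI0  (last char: '0')
  sorted[1] = 0$alfalfaEI  (last char: 'I')
  sorted[2] = EI0$alfalfa  (last char: 'a')
  sorted[3] = I0$alfalfaE  (last char: 'E')
  sorted[4] = aEI0$alfalf  (last char: 'f')
  sorted[5] = alfaEI0$alf  (last char: 'f')
  sorted[6] = alfalfaEI0$  (last char: '$')
  sorted[7] = faEI0$alfal  (last char: 'l')
  sorted[8] = falfaEI0$al  (last char: 'l')
  sorted[9] = lfaEI0$alfa  (last char: 'a')
  sorted[10] = lfalfaEI0$a  (last char: 'a')
Last column: 0IaEff$llaa
Original string S is at sorted index 6

Answer: 0IaEff$llaa
6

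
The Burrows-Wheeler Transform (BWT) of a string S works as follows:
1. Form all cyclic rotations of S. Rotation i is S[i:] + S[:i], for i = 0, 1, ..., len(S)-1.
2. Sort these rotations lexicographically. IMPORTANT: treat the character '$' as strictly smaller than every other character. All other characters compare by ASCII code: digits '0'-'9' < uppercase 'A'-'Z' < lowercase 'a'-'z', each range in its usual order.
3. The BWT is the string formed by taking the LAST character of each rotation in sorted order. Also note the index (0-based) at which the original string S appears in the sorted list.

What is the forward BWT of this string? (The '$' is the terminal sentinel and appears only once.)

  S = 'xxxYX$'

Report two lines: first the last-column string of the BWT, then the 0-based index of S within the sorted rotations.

Answer: XYxxx$
5

Derivation:
All 6 rotations (rotation i = S[i:]+S[:i]):
  rot[0] = xxxYX$
  rot[1] = xxYX$x
  rot[2] = xYX$xx
  rot[3] = YX$xxx
  rot[4] = X$xxxY
  rot[5] = $xxxYX
Sorted (with $ < everything):
  sorted[0] = $xxxYX  (last char: 'X')
  sorted[1] = X$xxxY  (last char: 'Y')
  sorted[2] = YX$xxx  (last char: 'x')
  sorted[3] = xYX$xx  (last char: 'x')
  sorted[4] = xxYX$x  (last char: 'x')
  sorted[5] = xxxYX$  (last char: '$')
Last column: XYxxx$
Original string S is at sorted index 5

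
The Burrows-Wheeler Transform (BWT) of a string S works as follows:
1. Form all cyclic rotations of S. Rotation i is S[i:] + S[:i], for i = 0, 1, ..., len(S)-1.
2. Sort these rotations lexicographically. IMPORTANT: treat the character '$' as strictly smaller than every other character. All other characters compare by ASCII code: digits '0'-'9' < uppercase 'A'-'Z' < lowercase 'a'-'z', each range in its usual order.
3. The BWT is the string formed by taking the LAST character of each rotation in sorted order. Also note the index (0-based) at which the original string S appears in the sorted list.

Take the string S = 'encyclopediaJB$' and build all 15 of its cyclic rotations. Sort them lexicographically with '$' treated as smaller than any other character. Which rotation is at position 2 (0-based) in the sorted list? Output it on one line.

Answer: JB$encyclopedia

Derivation:
All 15 rotations (rotation i = S[i:]+S[:i]):
  rot[0] = encyclopediaJB$
  rot[1] = ncyclopediaJB$e
  rot[2] = cyclopediaJB$en
  rot[3] = yclopediaJB$enc
  rot[4] = clopediaJB$ency
  rot[5] = lopediaJB$encyc
  rot[6] = opediaJB$encycl
  rot[7] = pediaJB$encyclo
  rot[8] = ediaJB$encyclop
  rot[9] = diaJB$encyclope
  rot[10] = iaJB$encycloped
  rot[11] = aJB$encyclopedi
  rot[12] = JB$encyclopedia
  rot[13] = B$encyclopediaJ
  rot[14] = $encyclopediaJB
Sorted (with $ < everything):
  sorted[0] = $encyclopediaJB
  sorted[1] = B$encyclopediaJ
  sorted[2] = JB$encyclopedia
  sorted[3] = aJB$encyclopedi
  sorted[4] = clopediaJB$ency
  sorted[5] = cyclopediaJB$en
  sorted[6] = diaJB$encyclope
  sorted[7] = ediaJB$encyclop
  sorted[8] = encyclopediaJB$
  sorted[9] = iaJB$encycloped
  sorted[10] = lopediaJB$encyc
  sorted[11] = ncyclopediaJB$e
  sorted[12] = opediaJB$encycl
  sorted[13] = pediaJB$encyclo
  sorted[14] = yclopediaJB$enc
sorted[2] = JB$encyclopedia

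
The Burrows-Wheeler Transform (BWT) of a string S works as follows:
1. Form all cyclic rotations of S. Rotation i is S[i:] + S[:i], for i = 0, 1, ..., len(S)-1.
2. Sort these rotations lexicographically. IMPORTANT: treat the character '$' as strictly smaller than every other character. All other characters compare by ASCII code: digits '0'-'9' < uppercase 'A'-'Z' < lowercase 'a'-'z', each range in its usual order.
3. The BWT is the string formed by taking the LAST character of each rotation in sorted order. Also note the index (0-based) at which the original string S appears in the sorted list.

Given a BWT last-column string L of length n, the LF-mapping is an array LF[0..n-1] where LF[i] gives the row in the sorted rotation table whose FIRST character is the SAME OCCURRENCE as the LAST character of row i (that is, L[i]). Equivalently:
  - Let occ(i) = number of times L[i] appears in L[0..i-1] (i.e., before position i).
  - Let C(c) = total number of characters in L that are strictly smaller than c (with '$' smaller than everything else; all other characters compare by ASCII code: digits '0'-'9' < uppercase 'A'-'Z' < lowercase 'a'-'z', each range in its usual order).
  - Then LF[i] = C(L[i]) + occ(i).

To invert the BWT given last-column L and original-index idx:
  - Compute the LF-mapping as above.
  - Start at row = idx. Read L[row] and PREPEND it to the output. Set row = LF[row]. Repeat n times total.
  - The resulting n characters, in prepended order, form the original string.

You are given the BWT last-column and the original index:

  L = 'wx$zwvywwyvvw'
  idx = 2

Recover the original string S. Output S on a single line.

Answer: vywwwzvyxvww$

Derivation:
LF mapping: 4 9 0 12 5 1 10 6 7 11 2 3 8
Walk LF starting at row 2, prepending L[row]:
  step 1: row=2, L[2]='$', prepend. Next row=LF[2]=0
  step 2: row=0, L[0]='w', prepend. Next row=LF[0]=4
  step 3: row=4, L[4]='w', prepend. Next row=LF[4]=5
  step 4: row=5, L[5]='v', prepend. Next row=LF[5]=1
  step 5: row=1, L[1]='x', prepend. Next row=LF[1]=9
  step 6: row=9, L[9]='y', prepend. Next row=LF[9]=11
  step 7: row=11, L[11]='v', prepend. Next row=LF[11]=3
  step 8: row=3, L[3]='z', prepend. Next row=LF[3]=12
  step 9: row=12, L[12]='w', prepend. Next row=LF[12]=8
  step 10: row=8, L[8]='w', prepend. Next row=LF[8]=7
  step 11: row=7, L[7]='w', prepend. Next row=LF[7]=6
  step 12: row=6, L[6]='y', prepend. Next row=LF[6]=10
  step 13: row=10, L[10]='v', prepend. Next row=LF[10]=2
Reversed output: vywwwzvyxvww$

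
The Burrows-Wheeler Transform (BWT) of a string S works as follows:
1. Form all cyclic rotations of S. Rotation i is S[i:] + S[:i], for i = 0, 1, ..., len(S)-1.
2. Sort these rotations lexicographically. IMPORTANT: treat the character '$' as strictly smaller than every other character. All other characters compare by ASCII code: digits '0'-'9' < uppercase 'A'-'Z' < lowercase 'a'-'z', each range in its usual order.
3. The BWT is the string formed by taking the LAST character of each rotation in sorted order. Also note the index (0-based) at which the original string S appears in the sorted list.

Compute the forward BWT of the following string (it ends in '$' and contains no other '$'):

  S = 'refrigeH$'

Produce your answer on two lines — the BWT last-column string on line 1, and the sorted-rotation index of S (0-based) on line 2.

Answer: Hegreir$f
7

Derivation:
All 9 rotations (rotation i = S[i:]+S[:i]):
  rot[0] = refrigeH$
  rot[1] = efrigeH$r
  rot[2] = frigeH$re
  rot[3] = rigeH$ref
  rot[4] = igeH$refr
  rot[5] = geH$refri
  rot[6] = eH$refrig
  rot[7] = H$refrige
  rot[8] = $refrigeH
Sorted (with $ < everything):
  sorted[0] = $refrigeH  (last char: 'H')
  sorted[1] = H$refrige  (last char: 'e')
  sorted[2] = eH$refrig  (last char: 'g')
  sorted[3] = efrigeH$r  (last char: 'r')
  sorted[4] = frigeH$re  (last char: 'e')
  sorted[5] = geH$refri  (last char: 'i')
  sorted[6] = igeH$refr  (last char: 'r')
  sorted[7] = refrigeH$  (last char: '$')
  sorted[8] = rigeH$ref  (last char: 'f')
Last column: Hegreir$f
Original string S is at sorted index 7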